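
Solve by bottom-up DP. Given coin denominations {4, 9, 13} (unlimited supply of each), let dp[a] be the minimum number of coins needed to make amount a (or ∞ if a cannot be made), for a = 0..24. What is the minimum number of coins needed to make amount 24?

6

 a  0  1  2  3  4  5  6  7  8  9 10 11 12 13 14 15 16 17 18 19 20 21 22 23 24
dp  0  -  -  -  1  -  -  -  2  1  -  -  3  1  -  -  4  2  2  -  5  3  2  -  6
(- denotes ∞ / unreachable)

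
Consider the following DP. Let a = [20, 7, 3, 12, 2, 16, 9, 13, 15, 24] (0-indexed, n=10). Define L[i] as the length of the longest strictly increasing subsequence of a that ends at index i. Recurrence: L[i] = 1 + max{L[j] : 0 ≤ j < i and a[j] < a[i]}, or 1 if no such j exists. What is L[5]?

3

   i    0    1    2    3    4    5    6    7    8    9
a[i]   20    7    3   12    2   16    9   13   15   24
L[i]    1    1    1    2    1    3    2    3    4    5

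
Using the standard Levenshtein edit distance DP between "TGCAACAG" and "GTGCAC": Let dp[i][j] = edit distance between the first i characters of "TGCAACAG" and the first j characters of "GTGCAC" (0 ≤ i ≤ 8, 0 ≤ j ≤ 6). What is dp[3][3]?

2

   ''  G  T  G  C  A  C
''  0  1  2  3  4  5  6
 T  1  1  1  2  3  4  5
 G  2  1  2  1  2  3  4
 C  3  2  2  2  1  2  3
 A  4  3  3  3  2  1  2
 A  5  4  4  4  3  2  2
 C  6  5  5  5  4  3  2
 A  7  6  6  6  5  4  3
 G  8  7  7  6  6  5  4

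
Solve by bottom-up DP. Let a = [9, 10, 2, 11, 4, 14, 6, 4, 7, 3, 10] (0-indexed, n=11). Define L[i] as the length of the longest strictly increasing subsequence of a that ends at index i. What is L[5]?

4

   i    0    1    2    3    4    5    6    7    8    9   10
a[i]    9   10    2   11    4   14    6    4    7    3   10
L[i]    1    2    1    3    2    4    3    2    4    2    5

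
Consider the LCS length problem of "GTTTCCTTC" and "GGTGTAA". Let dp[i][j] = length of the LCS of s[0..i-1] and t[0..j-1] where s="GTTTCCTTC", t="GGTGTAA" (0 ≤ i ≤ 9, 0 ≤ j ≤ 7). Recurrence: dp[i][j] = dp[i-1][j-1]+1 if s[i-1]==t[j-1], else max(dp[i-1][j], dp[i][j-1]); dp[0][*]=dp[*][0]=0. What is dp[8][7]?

   ''  G  G  T  G  T  A  A
''  0  0  0  0  0  0  0  0
 G  0  1  1  1  1  1  1  1
 T  0  1  1  2  2  2  2  2
 T  0  1  1  2  2  3  3  3
 T  0  1  1  2  2  3  3  3
 C  0  1  1  2  2  3  3  3
 C  0  1  1  2  2  3  3  3
 T  0  1  1  2  2  3  3  3
 T  0  1  1  2  2  3  3  3
 C  0  1  1  2  2  3  3  3

3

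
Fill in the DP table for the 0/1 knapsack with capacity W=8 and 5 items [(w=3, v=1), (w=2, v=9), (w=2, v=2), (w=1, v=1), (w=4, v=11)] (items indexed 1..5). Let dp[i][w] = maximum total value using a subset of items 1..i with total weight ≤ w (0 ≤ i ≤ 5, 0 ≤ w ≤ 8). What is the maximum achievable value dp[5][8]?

i\w   0   1   2   3   4   5   6   7   8
  0   0   0   0   0   0   0   0   0   0
  1   0   0   0   1   1   1   1   1   1
  2   0   0   9   9   9  10  10  10  10
  3   0   0   9   9  11  11  11  12  12
  4   0   1   9  10  11  12  12  12  13
  5   0   1   9  10  11  12  20  21  22

22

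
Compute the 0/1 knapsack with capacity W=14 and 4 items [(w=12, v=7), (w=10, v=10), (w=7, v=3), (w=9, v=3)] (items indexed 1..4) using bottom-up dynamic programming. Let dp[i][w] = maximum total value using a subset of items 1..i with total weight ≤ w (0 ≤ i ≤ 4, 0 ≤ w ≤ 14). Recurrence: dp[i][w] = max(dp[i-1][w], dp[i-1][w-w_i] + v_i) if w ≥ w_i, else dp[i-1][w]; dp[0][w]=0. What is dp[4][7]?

i\w   0   1   2   3   4   5   6   7   8   9  10  11  12  13  14
  0   0   0   0   0   0   0   0   0   0   0   0   0   0   0   0
  1   0   0   0   0   0   0   0   0   0   0   0   0   7   7   7
  2   0   0   0   0   0   0   0   0   0   0  10  10  10  10  10
  3   0   0   0   0   0   0   0   3   3   3  10  10  10  10  10
  4   0   0   0   0   0   0   0   3   3   3  10  10  10  10  10

3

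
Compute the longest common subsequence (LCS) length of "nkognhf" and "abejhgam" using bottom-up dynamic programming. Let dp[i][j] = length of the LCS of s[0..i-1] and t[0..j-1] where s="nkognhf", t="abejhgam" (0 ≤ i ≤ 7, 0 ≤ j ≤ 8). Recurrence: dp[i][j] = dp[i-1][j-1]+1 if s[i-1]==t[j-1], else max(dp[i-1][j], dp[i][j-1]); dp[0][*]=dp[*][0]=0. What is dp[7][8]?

1

   ''  a  b  e  j  h  g  a  m
''  0  0  0  0  0  0  0  0  0
 n  0  0  0  0  0  0  0  0  0
 k  0  0  0  0  0  0  0  0  0
 o  0  0  0  0  0  0  0  0  0
 g  0  0  0  0  0  0  1  1  1
 n  0  0  0  0  0  0  1  1  1
 h  0  0  0  0  0  1  1  1  1
 f  0  0  0  0  0  1  1  1  1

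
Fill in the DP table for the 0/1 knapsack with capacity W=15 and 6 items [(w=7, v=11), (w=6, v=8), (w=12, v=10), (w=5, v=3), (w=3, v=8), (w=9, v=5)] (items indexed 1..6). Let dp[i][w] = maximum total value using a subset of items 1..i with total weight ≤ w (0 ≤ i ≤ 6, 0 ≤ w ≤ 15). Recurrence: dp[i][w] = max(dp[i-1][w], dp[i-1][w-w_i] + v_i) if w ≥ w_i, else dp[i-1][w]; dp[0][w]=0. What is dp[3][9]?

11

i\w   0   1   2   3   4   5   6   7   8   9  10  11  12  13  14  15
  0   0   0   0   0   0   0   0   0   0   0   0   0   0   0   0   0
  1   0   0   0   0   0   0   0  11  11  11  11  11  11  11  11  11
  2   0   0   0   0   0   0   8  11  11  11  11  11  11  19  19  19
  3   0   0   0   0   0   0   8  11  11  11  11  11  11  19  19  19
  4   0   0   0   0   0   3   8  11  11  11  11  11  14  19  19  19
  5   0   0   0   8   8   8   8  11  11  16  19  19  19  19  19  22
  6   0   0   0   8   8   8   8  11  11  16  19  19  19  19  19  22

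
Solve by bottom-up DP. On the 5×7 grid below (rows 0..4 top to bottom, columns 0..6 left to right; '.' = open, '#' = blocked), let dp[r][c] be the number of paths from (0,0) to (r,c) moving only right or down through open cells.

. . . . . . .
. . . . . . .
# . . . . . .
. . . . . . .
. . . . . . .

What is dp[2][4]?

14

r\c   0   1   2   3   4   5   6
  0   1   1   1   1   1   1   1
  1   1   2   3   4   5   6   7
  2   0   2   5   9  14  20  27
  3   0   2   7  16  30  50  77
  4   0   2   9  25  55 105 182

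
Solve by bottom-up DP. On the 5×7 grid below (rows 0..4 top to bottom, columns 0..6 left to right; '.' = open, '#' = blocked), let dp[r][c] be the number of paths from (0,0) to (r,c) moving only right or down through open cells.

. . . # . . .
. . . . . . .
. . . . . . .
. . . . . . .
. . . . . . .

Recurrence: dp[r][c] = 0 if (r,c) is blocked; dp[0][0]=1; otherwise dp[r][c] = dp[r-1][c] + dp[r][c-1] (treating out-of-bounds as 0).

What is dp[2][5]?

r\c   0   1   2   3   4   5   6
  0   1   1   1   0   0   0   0
  1   1   2   3   3   3   3   3
  2   1   3   6   9  12  15  18
  3   1   4  10  19  31  46  64
  4   1   5  15  34  65 111 175

15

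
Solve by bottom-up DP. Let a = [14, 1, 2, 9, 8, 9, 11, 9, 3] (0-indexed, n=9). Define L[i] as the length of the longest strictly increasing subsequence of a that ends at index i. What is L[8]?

   i    0    1    2    3    4    5    6    7    8
a[i]   14    1    2    9    8    9   11    9    3
L[i]    1    1    2    3    3    4    5    4    3

3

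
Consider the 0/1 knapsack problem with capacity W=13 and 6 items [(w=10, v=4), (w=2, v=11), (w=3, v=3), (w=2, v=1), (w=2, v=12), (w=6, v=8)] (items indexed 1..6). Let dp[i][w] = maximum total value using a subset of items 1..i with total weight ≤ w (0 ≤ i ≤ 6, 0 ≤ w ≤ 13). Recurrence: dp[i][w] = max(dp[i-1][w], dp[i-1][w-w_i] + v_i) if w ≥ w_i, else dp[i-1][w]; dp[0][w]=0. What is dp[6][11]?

31

i\w   0   1   2   3   4   5   6   7   8   9  10  11  12  13
  0   0   0   0   0   0   0   0   0   0   0   0   0   0   0
  1   0   0   0   0   0   0   0   0   0   0   4   4   4   4
  2   0   0  11  11  11  11  11  11  11  11  11  11  15  15
  3   0   0  11  11  11  14  14  14  14  14  14  14  15  15
  4   0   0  11  11  12  14  14  15  15  15  15  15  15  15
  5   0   0  12  12  23  23  24  26  26  27  27  27  27  27
  6   0   0  12  12  23  23  24  26  26  27  31  31  32  34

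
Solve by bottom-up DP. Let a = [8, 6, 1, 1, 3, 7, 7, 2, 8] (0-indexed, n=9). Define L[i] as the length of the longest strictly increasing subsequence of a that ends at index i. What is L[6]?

   i    0    1    2    3    4    5    6    7    8
a[i]    8    6    1    1    3    7    7    2    8
L[i]    1    1    1    1    2    3    3    2    4

3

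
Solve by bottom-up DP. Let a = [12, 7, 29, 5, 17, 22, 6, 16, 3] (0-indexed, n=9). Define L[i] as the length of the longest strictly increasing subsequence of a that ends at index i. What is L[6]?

   i    0    1    2    3    4    5    6    7    8
a[i]   12    7   29    5   17   22    6   16    3
L[i]    1    1    2    1    2    3    2    3    1

2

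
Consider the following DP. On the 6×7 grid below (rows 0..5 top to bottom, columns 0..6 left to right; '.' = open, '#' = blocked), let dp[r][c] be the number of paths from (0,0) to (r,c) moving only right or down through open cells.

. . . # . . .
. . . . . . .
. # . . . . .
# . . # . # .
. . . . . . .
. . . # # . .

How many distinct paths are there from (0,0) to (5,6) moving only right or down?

r\c   0   1   2   3   4   5   6
  0   1   1   1   0   0   0   0
  1   1   2   3   3   3   3   3
  2   1   0   3   6   9  12  15
  3   0   0   3   0   9   0  15
  4   0   0   3   3  12  12  27
  5   0   0   3   0   0  12  39

39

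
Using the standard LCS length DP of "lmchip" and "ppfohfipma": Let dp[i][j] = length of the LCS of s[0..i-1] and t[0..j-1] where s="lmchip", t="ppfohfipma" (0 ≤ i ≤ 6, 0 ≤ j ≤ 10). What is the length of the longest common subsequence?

   ''  p  p  f  o  h  f  i  p  m  a
''  0  0  0  0  0  0  0  0  0  0  0
 l  0  0  0  0  0  0  0  0  0  0  0
 m  0  0  0  0  0  0  0  0  0  1  1
 c  0  0  0  0  0  0  0  0  0  1  1
 h  0  0  0  0  0  1  1  1  1  1  1
 i  0  0  0  0  0  1  1  2  2  2  2
 p  0  1  1  1  1  1  1  2  3  3  3

3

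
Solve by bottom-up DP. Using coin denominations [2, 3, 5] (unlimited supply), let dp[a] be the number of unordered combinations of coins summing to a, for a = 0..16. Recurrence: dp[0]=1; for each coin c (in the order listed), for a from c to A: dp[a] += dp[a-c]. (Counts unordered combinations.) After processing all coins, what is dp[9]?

after  coin     0     1     2     3     4     5     6     7     8     9    10    11    12    13    14    15    16
          2     1     0     1     0     1     0     1     0     1     0     1     0     1     0     1     0     1
          3     1     0     1     1     1     1     2     1     2     2     2     2     3     2     3     3     3
          5     1     0     1     1     1     2     2     2     3     3     4     4     5     5     6     7     7

3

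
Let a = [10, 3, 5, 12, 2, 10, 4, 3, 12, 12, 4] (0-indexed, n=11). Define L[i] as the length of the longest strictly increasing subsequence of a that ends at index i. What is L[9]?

   i    0    1    2    3    4    5    6    7    8    9   10
a[i]   10    3    5   12    2   10    4    3   12   12    4
L[i]    1    1    2    3    1    3    2    2    4    4    3

4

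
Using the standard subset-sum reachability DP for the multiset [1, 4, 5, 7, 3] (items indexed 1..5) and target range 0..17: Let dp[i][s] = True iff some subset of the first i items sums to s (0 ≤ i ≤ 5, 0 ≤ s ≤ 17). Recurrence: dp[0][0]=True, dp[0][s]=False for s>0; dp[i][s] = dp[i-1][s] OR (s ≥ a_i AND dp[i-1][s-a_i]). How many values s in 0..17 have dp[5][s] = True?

i\s   0   1   2   3   4   5   6   7   8   9  10  11  12  13  14  15  16  17
  0   T   F   F   F   F   F   F   F   F   F   F   F   F   F   F   F   F   F
  1   T   T   F   F   F   F   F   F   F   F   F   F   F   F   F   F   F   F
  2   T   T   F   F   T   T   F   F   F   F   F   F   F   F   F   F   F   F
  3   T   T   F   F   T   T   T   F   F   T   T   F   F   F   F   F   F   F
  4   T   T   F   F   T   T   T   T   T   T   T   T   T   T   F   F   T   T
  5   T   T   F   T   T   T   T   T   T   T   T   T   T   T   T   T   T   T

17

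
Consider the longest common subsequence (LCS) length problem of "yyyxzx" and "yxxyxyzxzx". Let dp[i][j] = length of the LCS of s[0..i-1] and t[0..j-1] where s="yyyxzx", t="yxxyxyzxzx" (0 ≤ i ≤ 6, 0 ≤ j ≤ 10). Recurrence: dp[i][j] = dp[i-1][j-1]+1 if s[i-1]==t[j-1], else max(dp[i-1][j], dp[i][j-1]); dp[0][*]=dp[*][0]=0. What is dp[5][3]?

   ''  y  x  x  y  x  y  z  x  z  x
''  0  0  0  0  0  0  0  0  0  0  0
 y  0  1  1  1  1  1  1  1  1  1  1
 y  0  1  1  1  2  2  2  2  2  2  2
 y  0  1  1  1  2  2  3  3  3  3  3
 x  0  1  2  2  2  3  3  3  4  4  4
 z  0  1  2  2  2  3  3  4  4  5  5
 x  0  1  2  3  3  3  3  4  5  5  6

2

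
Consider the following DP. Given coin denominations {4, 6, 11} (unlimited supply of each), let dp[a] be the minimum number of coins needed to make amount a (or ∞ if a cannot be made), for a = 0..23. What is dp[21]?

 a  0  1  2  3  4  5  6  7  8  9 10 11 12 13 14 15 16 17 18 19 20 21 22 23
dp  0  -  -  -  1  -  1  -  2  -  2  1  2  -  3  2  3  2  3  3  4  3  2  3
(- denotes ∞ / unreachable)

3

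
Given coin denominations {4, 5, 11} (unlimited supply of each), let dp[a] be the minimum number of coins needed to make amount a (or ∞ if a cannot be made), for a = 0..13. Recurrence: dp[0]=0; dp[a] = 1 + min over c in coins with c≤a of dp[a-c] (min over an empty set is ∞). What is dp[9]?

2

 a  0  1  2  3  4  5  6  7  8  9 10 11 12 13
dp  0  -  -  -  1  1  -  -  2  2  2  1  3  3
(- denotes ∞ / unreachable)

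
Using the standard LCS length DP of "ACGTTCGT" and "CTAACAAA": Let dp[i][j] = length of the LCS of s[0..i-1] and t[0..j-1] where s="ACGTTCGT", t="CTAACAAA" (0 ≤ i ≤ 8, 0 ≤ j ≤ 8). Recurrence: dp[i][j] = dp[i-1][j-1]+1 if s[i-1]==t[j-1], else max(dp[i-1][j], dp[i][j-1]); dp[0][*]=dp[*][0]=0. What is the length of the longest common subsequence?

3

   ''  C  T  A  A  C  A  A  A
''  0  0  0  0  0  0  0  0  0
 A  0  0  0  1  1  1  1  1  1
 C  0  1  1  1  1  2  2  2  2
 G  0  1  1  1  1  2  2  2  2
 T  0  1  2  2  2  2  2  2  2
 T  0  1  2  2  2  2  2  2  2
 C  0  1  2  2  2  3  3  3  3
 G  0  1  2  2  2  3  3  3  3
 T  0  1  2  2  2  3  3  3  3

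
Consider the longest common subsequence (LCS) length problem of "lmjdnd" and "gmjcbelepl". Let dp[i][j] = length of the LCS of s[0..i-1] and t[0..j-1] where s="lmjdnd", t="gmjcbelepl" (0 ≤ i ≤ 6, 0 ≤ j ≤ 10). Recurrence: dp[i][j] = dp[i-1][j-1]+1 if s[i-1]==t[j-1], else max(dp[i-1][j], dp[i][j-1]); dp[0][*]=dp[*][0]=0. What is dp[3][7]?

2

   ''  g  m  j  c  b  e  l  e  p  l
''  0  0  0  0  0  0  0  0  0  0  0
 l  0  0  0  0  0  0  0  1  1  1  1
 m  0  0  1  1  1  1  1  1  1  1  1
 j  0  0  1  2  2  2  2  2  2  2  2
 d  0  0  1  2  2  2  2  2  2  2  2
 n  0  0  1  2  2  2  2  2  2  2  2
 d  0  0  1  2  2  2  2  2  2  2  2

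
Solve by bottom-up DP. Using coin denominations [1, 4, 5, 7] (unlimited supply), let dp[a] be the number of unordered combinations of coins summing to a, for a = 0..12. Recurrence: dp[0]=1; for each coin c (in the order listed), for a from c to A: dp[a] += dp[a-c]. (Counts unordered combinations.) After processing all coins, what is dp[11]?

after  coin     0     1     2     3     4     5     6     7     8     9    10    11    12
          1     1     1     1     1     1     1     1     1     1     1     1     1     1
          4     1     1     1     1     2     2     2     2     3     3     3     3     4
          5     1     1     1     1     2     3     3     3     4     5     6     6     7
          7     1     1     1     1     2     3     3     4     5     6     7     8    10

8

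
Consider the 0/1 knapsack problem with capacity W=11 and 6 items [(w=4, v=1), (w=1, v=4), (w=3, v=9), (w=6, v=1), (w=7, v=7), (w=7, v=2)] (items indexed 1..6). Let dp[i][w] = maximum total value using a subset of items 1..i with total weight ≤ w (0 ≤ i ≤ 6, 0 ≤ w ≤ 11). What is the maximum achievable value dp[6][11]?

i\w   0   1   2   3   4   5   6   7   8   9  10  11
  0   0   0   0   0   0   0   0   0   0   0   0   0
  1   0   0   0   0   1   1   1   1   1   1   1   1
  2   0   4   4   4   4   5   5   5   5   5   5   5
  3   0   4   4   9  13  13  13  13  14  14  14  14
  4   0   4   4   9  13  13  13  13  14  14  14  14
  5   0   4   4   9  13  13  13  13  14  14  16  20
  6   0   4   4   9  13  13  13  13  14  14  16  20

20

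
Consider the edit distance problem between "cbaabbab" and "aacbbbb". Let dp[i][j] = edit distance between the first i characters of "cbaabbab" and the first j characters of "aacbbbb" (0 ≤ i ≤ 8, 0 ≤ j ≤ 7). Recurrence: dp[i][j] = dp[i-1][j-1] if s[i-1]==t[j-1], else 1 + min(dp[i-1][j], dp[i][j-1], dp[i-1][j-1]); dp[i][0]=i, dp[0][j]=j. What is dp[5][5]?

4

   ''  a  a  c  b  b  b  b
''  0  1  2  3  4  5  6  7
 c  1  1  2  2  3  4  5  6
 b  2  2  2  3  2  3  4  5
 a  3  2  2  3  3  3  4  5
 a  4  3  2  3  4  4  4  5
 b  5  4  3  3  3  4  4  4
 b  6  5  4  4  3  3  4  4
 a  7  6  5  5  4  4  4  5
 b  8  7  6  6  5  4  4  4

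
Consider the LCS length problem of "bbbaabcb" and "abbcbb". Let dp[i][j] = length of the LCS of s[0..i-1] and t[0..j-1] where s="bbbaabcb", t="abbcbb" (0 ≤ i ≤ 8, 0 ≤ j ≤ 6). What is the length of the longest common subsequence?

   ''  a  b  b  c  b  b
''  0  0  0  0  0  0  0
 b  0  0  1  1  1  1  1
 b  0  0  1  2  2  2  2
 b  0  0  1  2  2  3  3
 a  0  1  1  2  2  3  3
 a  0  1  1  2  2  3  3
 b  0  1  2  2  2  3  4
 c  0  1  2  2  3  3  4
 b  0  1  2  3  3  4  4

4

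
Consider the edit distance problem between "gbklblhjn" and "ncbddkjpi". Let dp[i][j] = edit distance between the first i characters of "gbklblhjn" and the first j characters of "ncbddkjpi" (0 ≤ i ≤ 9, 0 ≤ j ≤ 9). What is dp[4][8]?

   ''  n  c  b  d  d  k  j  p  i
''  0  1  2  3  4  5  6  7  8  9
 g  1  1  2  3  4  5  6  7  8  9
 b  2  2  2  2  3  4  5  6  7  8
 k  3  3  3  3  3  4  4  5  6  7
 l  4  4  4  4  4  4  5  5  6  7
 b  5  5  5  4  5  5  5  6  6  7
 l  6  6  6  5  5  6  6  6  7  7
 h  7  7  7  6  6  6  7  7  7  8
 j  8  8  8  7  7  7  7  7  8  8
 n  9  8  9  8  8  8  8  8  8  9

6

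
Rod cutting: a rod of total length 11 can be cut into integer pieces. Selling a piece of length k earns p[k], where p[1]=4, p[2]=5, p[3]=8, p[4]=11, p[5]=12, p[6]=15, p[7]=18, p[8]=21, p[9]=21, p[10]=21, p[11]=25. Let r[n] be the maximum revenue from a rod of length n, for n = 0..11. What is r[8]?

   n    0    1    2    3    4    5    6    7    8    9   10   11
r[n]    0    4    8   12   16   20   24   28   32   36   40   44

32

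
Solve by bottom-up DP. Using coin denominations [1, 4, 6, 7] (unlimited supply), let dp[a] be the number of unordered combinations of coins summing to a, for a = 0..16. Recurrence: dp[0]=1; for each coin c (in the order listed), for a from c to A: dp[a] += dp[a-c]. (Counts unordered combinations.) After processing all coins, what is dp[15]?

13

after  coin     0     1     2     3     4     5     6     7     8     9    10    11    12    13    14    15    16
          1     1     1     1     1     1     1     1     1     1     1     1     1     1     1     1     1     1
          4     1     1     1     1     2     2     2     2     3     3     3     3     4     4     4     4     5
          6     1     1     1     1     2     2     3     3     4     4     5     5     7     7     8     8    10
          7     1     1     1     1     2     2     3     4     5     5     6     7     9    10    12    13    15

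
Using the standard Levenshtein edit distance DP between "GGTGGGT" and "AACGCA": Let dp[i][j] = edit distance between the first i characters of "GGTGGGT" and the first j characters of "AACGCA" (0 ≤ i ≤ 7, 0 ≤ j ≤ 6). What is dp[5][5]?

4

   ''  A  A  C  G  C  A
''  0  1  2  3  4  5  6
 G  1  1  2  3  3  4  5
 G  2  2  2  3  3  4  5
 T  3  3  3  3  4  4  5
 G  4  4  4  4  3  4  5
 G  5  5  5  5  4  4  5
 G  6  6  6  6  5  5  5
 T  7  7  7  7  6  6  6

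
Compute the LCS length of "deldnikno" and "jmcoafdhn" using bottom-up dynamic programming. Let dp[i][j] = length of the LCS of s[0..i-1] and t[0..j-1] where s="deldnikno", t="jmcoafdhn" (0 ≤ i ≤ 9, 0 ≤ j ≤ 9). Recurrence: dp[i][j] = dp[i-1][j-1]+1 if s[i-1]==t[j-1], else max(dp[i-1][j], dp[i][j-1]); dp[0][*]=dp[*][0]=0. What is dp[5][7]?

1

   ''  j  m  c  o  a  f  d  h  n
''  0  0  0  0  0  0  0  0  0  0
 d  0  0  0  0  0  0  0  1  1  1
 e  0  0  0  0  0  0  0  1  1  1
 l  0  0  0  0  0  0  0  1  1  1
 d  0  0  0  0  0  0  0  1  1  1
 n  0  0  0  0  0  0  0  1  1  2
 i  0  0  0  0  0  0  0  1  1  2
 k  0  0  0  0  0  0  0  1  1  2
 n  0  0  0  0  0  0  0  1  1  2
 o  0  0  0  0  1  1  1  1  1  2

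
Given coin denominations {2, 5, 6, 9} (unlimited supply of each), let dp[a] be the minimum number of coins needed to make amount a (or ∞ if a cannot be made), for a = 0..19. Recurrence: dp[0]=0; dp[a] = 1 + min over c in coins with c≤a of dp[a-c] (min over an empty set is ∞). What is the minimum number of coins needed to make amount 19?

 a  0  1  2  3  4  5  6  7  8  9 10 11 12 13 14 15 16 17 18 19
dp  0  -  1  -  2  1  1  2  2  1  2  2  2  3  2  2  3  3  2  3
(- denotes ∞ / unreachable)

3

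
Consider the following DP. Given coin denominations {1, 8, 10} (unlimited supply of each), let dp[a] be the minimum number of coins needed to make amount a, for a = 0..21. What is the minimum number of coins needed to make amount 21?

 a  0  1  2  3  4  5  6  7  8  9 10 11 12 13 14 15 16 17 18 19 20 21
dp  0  1  2  3  4  5  6  7  1  2  1  2  3  4  5  6  2  3  2  3  2  3

3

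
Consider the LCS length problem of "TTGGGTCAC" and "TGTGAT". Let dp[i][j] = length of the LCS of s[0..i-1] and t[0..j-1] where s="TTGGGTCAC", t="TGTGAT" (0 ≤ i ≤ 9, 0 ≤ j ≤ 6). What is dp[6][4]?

3

   ''  T  G  T  G  A  T
''  0  0  0  0  0  0  0
 T  0  1  1  1  1  1  1
 T  0  1  1  2  2  2  2
 G  0  1  2  2  3  3  3
 G  0  1  2  2  3  3  3
 G  0  1  2  2  3  3  3
 T  0  1  2  3  3  3  4
 C  0  1  2  3  3  3  4
 A  0  1  2  3  3  4  4
 C  0  1  2  3  3  4  4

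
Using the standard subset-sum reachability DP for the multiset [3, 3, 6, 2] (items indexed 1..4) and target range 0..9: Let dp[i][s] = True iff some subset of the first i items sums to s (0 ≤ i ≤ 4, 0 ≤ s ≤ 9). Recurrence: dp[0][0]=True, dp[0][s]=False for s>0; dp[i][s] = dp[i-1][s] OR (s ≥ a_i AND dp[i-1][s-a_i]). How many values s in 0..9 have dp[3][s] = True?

4

i\s   0   1   2   3   4   5   6   7   8   9
  0   T   F   F   F   F   F   F   F   F   F
  1   T   F   F   T   F   F   F   F   F   F
  2   T   F   F   T   F   F   T   F   F   F
  3   T   F   F   T   F   F   T   F   F   T
  4   T   F   T   T   F   T   T   F   T   T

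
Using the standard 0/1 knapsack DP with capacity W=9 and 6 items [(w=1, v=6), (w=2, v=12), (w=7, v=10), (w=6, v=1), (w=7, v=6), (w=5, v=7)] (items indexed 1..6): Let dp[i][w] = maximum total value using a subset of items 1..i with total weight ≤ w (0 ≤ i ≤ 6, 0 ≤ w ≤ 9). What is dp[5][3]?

18

i\w   0   1   2   3   4   5   6   7   8   9
  0   0   0   0   0   0   0   0   0   0   0
  1   0   6   6   6   6   6   6   6   6   6
  2   0   6  12  18  18  18  18  18  18  18
  3   0   6  12  18  18  18  18  18  18  22
  4   0   6  12  18  18  18  18  18  18  22
  5   0   6  12  18  18  18  18  18  18  22
  6   0   6  12  18  18  18  18  19  25  25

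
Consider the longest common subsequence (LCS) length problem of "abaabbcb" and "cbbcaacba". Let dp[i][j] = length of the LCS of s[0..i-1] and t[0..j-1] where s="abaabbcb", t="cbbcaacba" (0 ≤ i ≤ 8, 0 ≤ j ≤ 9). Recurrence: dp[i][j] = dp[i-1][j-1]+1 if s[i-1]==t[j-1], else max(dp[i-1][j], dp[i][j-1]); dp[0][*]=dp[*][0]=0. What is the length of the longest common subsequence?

   ''  c  b  b  c  a  a  c  b  a
''  0  0  0  0  0  0  0  0  0  0
 a  0  0  0  0  0  1  1  1  1  1
 b  0  0  1  1  1  1  1  1  2  2
 a  0  0  1  1  1  2  2  2  2  3
 a  0  0  1  1  1  2  3  3  3  3
 b  0  0  1  2  2  2  3  3  4  4
 b  0  0  1  2  2  2  3  3  4  4
 c  0  1  1  2  3  3  3  4  4  4
 b  0  1  2  2  3  3  3  4  5  5

5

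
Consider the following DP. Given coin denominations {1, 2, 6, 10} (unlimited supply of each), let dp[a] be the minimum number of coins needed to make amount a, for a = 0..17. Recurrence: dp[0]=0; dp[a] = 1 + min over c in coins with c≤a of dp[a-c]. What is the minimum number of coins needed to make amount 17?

 a  0  1  2  3  4  5  6  7  8  9 10 11 12 13 14 15 16 17
dp  0  1  1  2  2  3  1  2  2  3  1  2  2  3  3  4  2  3

3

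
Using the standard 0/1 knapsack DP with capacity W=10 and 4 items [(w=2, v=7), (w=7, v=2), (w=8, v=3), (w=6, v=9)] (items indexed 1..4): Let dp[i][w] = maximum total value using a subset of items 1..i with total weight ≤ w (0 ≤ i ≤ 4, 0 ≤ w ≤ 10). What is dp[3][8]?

7

i\w   0   1   2   3   4   5   6   7   8   9  10
  0   0   0   0   0   0   0   0   0   0   0   0
  1   0   0   7   7   7   7   7   7   7   7   7
  2   0   0   7   7   7   7   7   7   7   9   9
  3   0   0   7   7   7   7   7   7   7   9  10
  4   0   0   7   7   7   7   9   9  16  16  16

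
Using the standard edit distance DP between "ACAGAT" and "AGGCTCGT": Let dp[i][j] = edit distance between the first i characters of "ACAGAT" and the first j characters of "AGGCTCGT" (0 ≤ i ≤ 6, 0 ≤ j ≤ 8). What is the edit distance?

   ''  A  G  G  C  T  C  G  T
''  0  1  2  3  4  5  6  7  8
 A  1  0  1  2  3  4  5  6  7
 C  2  1  1  2  2  3  4  5  6
 A  3  2  2  2  3  3  4  5  6
 G  4  3  2  2  3  4  4  4  5
 A  5  4  3  3  3  4  5  5  5
 T  6  5  4  4  4  3  4  5  5

5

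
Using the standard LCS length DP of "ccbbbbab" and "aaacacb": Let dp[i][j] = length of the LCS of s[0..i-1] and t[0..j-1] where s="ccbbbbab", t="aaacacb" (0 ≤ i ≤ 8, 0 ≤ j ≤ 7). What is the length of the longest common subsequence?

3

   ''  a  a  a  c  a  c  b
''  0  0  0  0  0  0  0  0
 c  0  0  0  0  1  1  1  1
 c  0  0  0  0  1  1  2  2
 b  0  0  0  0  1  1  2  3
 b  0  0  0  0  1  1  2  3
 b  0  0  0  0  1  1  2  3
 b  0  0  0  0  1  1  2  3
 a  0  1  1  1  1  2  2  3
 b  0  1  1  1  1  2  2  3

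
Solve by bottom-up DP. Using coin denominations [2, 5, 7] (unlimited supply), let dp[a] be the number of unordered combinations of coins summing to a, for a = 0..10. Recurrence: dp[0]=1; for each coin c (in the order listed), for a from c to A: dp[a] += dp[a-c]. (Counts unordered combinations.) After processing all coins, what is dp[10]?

after  coin     0     1     2     3     4     5     6     7     8     9    10
          2     1     0     1     0     1     0     1     0     1     0     1
          5     1     0     1     0     1     1     1     1     1     1     2
          7     1     0     1     0     1     1     1     2     1     2     2

2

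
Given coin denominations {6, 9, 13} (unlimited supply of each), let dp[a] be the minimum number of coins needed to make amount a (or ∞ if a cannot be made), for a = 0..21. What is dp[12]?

 a  0  1  2  3  4  5  6  7  8  9 10 11 12 13 14 15 16 17 18 19 20 21
dp  0  -  -  -  -  -  1  -  -  1  -  -  2  1  -  2  -  -  2  2  -  3
(- denotes ∞ / unreachable)

2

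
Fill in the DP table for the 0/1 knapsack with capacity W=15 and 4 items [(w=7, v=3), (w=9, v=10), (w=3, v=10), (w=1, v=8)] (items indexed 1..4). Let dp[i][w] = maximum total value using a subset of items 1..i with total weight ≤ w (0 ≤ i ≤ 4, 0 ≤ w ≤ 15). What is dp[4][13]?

28

i\w   0   1   2   3   4   5   6   7   8   9  10  11  12  13  14  15
  0   0   0   0   0   0   0   0   0   0   0   0   0   0   0   0   0
  1   0   0   0   0   0   0   0   3   3   3   3   3   3   3   3   3
  2   0   0   0   0   0   0   0   3   3  10  10  10  10  10  10  10
  3   0   0   0  10  10  10  10  10  10  10  13  13  20  20  20  20
  4   0   8   8  10  18  18  18  18  18  18  18  21  21  28  28  28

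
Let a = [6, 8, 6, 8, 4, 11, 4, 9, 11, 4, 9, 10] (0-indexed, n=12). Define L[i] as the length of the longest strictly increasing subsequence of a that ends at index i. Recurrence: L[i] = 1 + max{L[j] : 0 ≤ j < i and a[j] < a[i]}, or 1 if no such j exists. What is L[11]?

   i    0    1    2    3    4    5    6    7    8    9   10   11
a[i]    6    8    6    8    4   11    4    9   11    4    9   10
L[i]    1    2    1    2    1    3    1    3    4    1    3    4

4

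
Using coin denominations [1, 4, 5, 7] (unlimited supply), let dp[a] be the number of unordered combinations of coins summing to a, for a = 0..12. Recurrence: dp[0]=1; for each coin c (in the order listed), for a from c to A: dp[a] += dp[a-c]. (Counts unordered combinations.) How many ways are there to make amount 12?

after  coin     0     1     2     3     4     5     6     7     8     9    10    11    12
          1     1     1     1     1     1     1     1     1     1     1     1     1     1
          4     1     1     1     1     2     2     2     2     3     3     3     3     4
          5     1     1     1     1     2     3     3     3     4     5     6     6     7
          7     1     1     1     1     2     3     3     4     5     6     7     8    10

10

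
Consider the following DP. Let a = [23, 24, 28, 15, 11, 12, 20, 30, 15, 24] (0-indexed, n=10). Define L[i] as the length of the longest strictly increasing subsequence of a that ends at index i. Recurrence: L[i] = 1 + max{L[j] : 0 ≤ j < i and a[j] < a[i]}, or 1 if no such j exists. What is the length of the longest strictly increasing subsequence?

   i    0    1    2    3    4    5    6    7    8    9
a[i]   23   24   28   15   11   12   20   30   15   24
L[i]    1    2    3    1    1    2    3    4    3    4

4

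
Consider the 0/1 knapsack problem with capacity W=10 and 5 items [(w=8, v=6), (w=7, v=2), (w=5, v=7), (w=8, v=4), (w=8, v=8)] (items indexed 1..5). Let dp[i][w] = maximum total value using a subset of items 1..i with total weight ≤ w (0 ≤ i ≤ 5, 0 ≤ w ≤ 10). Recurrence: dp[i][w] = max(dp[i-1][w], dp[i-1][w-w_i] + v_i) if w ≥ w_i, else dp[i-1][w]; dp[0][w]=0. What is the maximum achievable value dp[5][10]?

8

i\w   0   1   2   3   4   5   6   7   8   9  10
  0   0   0   0   0   0   0   0   0   0   0   0
  1   0   0   0   0   0   0   0   0   6   6   6
  2   0   0   0   0   0   0   0   2   6   6   6
  3   0   0   0   0   0   7   7   7   7   7   7
  4   0   0   0   0   0   7   7   7   7   7   7
  5   0   0   0   0   0   7   7   7   8   8   8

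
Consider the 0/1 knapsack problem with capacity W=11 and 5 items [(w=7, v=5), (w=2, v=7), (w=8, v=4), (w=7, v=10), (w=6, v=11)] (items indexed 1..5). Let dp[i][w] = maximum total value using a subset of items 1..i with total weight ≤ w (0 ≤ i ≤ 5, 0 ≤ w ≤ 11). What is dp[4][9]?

17

i\w   0   1   2   3   4   5   6   7   8   9  10  11
  0   0   0   0   0   0   0   0   0   0   0   0   0
  1   0   0   0   0   0   0   0   5   5   5   5   5
  2   0   0   7   7   7   7   7   7   7  12  12  12
  3   0   0   7   7   7   7   7   7   7  12  12  12
  4   0   0   7   7   7   7   7  10  10  17  17  17
  5   0   0   7   7   7   7  11  11  18  18  18  18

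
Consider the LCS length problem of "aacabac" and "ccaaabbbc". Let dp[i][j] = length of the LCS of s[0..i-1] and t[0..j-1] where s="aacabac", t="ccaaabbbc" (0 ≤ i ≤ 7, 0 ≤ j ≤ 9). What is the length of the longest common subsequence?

5

   ''  c  c  a  a  a  b  b  b  c
''  0  0  0  0  0  0  0  0  0  0
 a  0  0  0  1  1  1  1  1  1  1
 a  0  0  0  1  2  2  2  2  2  2
 c  0  1  1  1  2  2  2  2  2  3
 a  0  1  1  2  2  3  3  3  3  3
 b  0  1  1  2  2  3  4  4  4  4
 a  0  1  1  2  3  3  4  4  4  4
 c  0  1  2  2  3  3  4  4  4  5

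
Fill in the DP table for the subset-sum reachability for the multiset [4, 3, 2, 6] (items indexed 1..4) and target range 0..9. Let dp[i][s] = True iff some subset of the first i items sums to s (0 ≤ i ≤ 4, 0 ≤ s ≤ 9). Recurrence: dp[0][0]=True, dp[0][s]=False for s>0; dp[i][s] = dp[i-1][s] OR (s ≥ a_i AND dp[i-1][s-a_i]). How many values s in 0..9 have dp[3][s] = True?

i\s   0   1   2   3   4   5   6   7   8   9
  0   T   F   F   F   F   F   F   F   F   F
  1   T   F   F   F   T   F   F   F   F   F
  2   T   F   F   T   T   F   F   T   F   F
  3   T   F   T   T   T   T   T   T   F   T
  4   T   F   T   T   T   T   T   T   T   T

8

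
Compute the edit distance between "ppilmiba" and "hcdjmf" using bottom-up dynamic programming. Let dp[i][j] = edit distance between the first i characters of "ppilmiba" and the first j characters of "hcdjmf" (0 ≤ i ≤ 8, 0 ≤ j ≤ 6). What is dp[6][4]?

   ''  h  c  d  j  m  f
''  0  1  2  3  4  5  6
 p  1  1  2  3  4  5  6
 p  2  2  2  3  4  5  6
 i  3  3  3  3  4  5  6
 l  4  4  4  4  4  5  6
 m  5  5  5  5  5  4  5
 i  6  6  6  6  6  5  5
 b  7  7  7  7  7  6  6
 a  8  8  8  8  8  7  7

6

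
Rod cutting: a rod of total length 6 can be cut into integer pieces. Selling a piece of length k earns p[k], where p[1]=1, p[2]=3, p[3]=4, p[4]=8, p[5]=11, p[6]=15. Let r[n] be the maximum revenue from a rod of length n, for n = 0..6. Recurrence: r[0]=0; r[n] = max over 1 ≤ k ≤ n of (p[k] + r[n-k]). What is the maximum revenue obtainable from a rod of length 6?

   n    0    1    2    3    4    5    6
r[n]    0    1    3    4    8   11   15

15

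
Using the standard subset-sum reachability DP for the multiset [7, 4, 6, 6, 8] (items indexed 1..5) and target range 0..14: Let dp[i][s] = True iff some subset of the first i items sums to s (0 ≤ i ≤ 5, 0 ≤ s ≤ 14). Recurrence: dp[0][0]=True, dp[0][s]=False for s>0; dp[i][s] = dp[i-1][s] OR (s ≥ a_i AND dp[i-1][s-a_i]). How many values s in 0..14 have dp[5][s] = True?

i\s   0   1   2   3   4   5   6   7   8   9  10  11  12  13  14
  0   T   F   F   F   F   F   F   F   F   F   F   F   F   F   F
  1   T   F   F   F   F   F   F   T   F   F   F   F   F   F   F
  2   T   F   F   F   T   F   F   T   F   F   F   T   F   F   F
  3   T   F   F   F   T   F   T   T   F   F   T   T   F   T   F
  4   T   F   F   F   T   F   T   T   F   F   T   T   T   T   F
  5   T   F   F   F   T   F   T   T   T   F   T   T   T   T   T

10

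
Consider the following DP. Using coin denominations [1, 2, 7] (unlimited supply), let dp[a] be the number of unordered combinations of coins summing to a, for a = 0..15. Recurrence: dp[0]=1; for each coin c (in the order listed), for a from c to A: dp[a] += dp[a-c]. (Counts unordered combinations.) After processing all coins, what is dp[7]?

5

after  coin     0     1     2     3     4     5     6     7     8     9    10    11    12    13    14    15
          1     1     1     1     1     1     1     1     1     1     1     1     1     1     1     1     1
          2     1     1     2     2     3     3     4     4     5     5     6     6     7     7     8     8
          7     1     1     2     2     3     3     4     5     6     7     8     9    10    11    13    14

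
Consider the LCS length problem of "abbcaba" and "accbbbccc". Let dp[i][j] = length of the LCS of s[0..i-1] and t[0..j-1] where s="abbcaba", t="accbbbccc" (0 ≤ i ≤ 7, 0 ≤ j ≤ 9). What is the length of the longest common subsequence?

   ''  a  c  c  b  b  b  c  c  c
''  0  0  0  0  0  0  0  0  0  0
 a  0  1  1  1  1  1  1  1  1  1
 b  0  1  1  1  2  2  2  2  2  2
 b  0  1  1  1  2  3  3  3  3  3
 c  0  1  2  2  2  3  3  4  4  4
 a  0  1  2  2  2  3  3  4  4  4
 b  0  1  2  2  3  3  4  4  4  4
 a  0  1  2  2  3  3  4  4  4  4

4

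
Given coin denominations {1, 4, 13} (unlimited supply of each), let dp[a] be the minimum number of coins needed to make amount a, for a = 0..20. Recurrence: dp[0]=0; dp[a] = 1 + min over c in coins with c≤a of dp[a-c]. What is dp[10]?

 a  0  1  2  3  4  5  6  7  8  9 10 11 12 13 14 15 16 17 18 19 20
dp  0  1  2  3  1  2  3  4  2  3  4  5  3  1  2  3  4  2  3  4  5

4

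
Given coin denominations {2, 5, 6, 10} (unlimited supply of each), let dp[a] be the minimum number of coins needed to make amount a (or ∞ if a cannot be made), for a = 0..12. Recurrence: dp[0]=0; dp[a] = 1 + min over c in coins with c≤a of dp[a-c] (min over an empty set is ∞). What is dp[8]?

 a  0  1  2  3  4  5  6  7  8  9 10 11 12
dp  0  -  1  -  2  1  1  2  2  3  1  2  2
(- denotes ∞ / unreachable)

2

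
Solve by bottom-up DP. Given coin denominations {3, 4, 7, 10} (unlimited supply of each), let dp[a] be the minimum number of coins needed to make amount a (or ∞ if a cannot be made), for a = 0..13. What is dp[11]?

 a  0  1  2  3  4  5  6  7  8  9 10 11 12 13
dp  0  -  -  1  1  -  2  1  2  3  1  2  3  2
(- denotes ∞ / unreachable)

2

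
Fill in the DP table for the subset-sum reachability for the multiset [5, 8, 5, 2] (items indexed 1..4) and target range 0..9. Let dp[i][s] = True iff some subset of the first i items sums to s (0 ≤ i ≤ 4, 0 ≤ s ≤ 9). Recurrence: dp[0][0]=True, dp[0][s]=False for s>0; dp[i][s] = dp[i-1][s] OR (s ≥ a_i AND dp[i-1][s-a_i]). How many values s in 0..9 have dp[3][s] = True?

i\s   0   1   2   3   4   5   6   7   8   9
  0   T   F   F   F   F   F   F   F   F   F
  1   T   F   F   F   F   T   F   F   F   F
  2   T   F   F   F   F   T   F   F   T   F
  3   T   F   F   F   F   T   F   F   T   F
  4   T   F   T   F   F   T   F   T   T   F

3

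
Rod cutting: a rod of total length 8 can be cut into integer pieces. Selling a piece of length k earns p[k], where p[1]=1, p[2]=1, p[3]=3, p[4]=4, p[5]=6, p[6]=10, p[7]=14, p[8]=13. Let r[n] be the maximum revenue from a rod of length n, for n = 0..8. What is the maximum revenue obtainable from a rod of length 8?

   n    0    1    2    3    4    5    6    7    8
r[n]    0    1    2    3    4    6   10   14   15

15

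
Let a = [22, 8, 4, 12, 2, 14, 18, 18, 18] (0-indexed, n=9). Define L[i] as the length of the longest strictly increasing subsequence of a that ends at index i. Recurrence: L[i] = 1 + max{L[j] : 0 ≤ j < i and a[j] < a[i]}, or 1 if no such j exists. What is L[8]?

4

   i    0    1    2    3    4    5    6    7    8
a[i]   22    8    4   12    2   14   18   18   18
L[i]    1    1    1    2    1    3    4    4    4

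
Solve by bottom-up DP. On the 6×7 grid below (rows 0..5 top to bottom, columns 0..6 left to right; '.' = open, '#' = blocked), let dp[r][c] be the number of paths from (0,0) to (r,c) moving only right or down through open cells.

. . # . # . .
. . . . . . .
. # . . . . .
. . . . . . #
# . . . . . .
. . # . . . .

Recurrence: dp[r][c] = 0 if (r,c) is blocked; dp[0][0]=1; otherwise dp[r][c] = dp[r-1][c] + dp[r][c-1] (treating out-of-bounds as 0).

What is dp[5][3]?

r\c   0   1   2   3   4   5   6
  0   1   1   0   0   0   0   0
  1   1   2   2   2   2   2   2
  2   1   0   2   4   6   8  10
  3   1   1   3   7  13  21   0
  4   0   1   4  11  24  45  45
  5   0   1   0  11  35  80 125

11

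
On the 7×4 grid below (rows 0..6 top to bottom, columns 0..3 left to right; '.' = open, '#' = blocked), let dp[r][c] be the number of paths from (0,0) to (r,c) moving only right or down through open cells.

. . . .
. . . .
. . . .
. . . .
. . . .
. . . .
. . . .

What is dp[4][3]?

r\c   0   1   2   3
  0   1   1   1   1
  1   1   2   3   4
  2   1   3   6  10
  3   1   4  10  20
  4   1   5  15  35
  5   1   6  21  56
  6   1   7  28  84

35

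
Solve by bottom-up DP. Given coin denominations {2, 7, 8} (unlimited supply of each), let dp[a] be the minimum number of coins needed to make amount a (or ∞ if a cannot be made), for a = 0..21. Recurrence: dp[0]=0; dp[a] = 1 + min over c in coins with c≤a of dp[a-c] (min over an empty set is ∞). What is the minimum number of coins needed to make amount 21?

3

 a  0  1  2  3  4  5  6  7  8  9 10 11 12 13 14 15 16 17 18 19 20 21
dp  0  -  1  -  2  -  3  1  1  2  2  3  3  4  2  2  2  3  3  4  4  3
(- denotes ∞ / unreachable)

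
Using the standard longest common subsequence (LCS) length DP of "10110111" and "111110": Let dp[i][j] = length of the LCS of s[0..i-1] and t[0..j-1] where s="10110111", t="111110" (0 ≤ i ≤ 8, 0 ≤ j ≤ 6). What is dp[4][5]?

3

   ''  1  1  1  1  1  0
''  0  0  0  0  0  0  0
 1  0  1  1  1  1  1  1
 0  0  1  1  1  1  1  2
 1  0  1  2  2  2  2  2
 1  0  1  2  3  3  3  3
 0  0  1  2  3  3  3  4
 1  0  1  2  3  4  4  4
 1  0  1  2  3  4  5  5
 1  0  1  2  3  4  5  5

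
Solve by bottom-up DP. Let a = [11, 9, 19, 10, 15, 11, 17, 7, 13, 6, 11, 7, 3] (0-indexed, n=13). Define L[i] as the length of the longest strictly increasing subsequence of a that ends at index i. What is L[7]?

   i    0    1    2    3    4    5    6    7    8    9   10   11   12
a[i]   11    9   19   10   15   11   17    7   13    6   11    7    3
L[i]    1    1    2    2    3    3    4    1    4    1    3    2    1

1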